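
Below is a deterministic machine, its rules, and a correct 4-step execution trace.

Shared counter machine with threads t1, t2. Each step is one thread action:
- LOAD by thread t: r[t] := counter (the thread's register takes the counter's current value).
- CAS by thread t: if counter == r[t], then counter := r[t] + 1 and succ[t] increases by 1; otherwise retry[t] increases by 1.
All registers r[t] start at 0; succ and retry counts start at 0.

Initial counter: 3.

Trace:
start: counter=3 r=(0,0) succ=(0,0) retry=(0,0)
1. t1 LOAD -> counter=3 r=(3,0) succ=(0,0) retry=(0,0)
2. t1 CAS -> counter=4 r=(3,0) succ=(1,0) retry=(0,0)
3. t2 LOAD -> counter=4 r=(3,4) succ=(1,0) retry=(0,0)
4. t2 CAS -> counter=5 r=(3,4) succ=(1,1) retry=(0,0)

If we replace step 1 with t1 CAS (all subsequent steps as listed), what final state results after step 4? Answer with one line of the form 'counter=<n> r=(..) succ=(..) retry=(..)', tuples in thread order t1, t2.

counter=4 r=(0,3) succ=(0,1) retry=(2,0)

(re-executing from step 1 with the substitution; state before step 1: counter=3 r=(0,0) succ=(0,0) retry=(0,0))
1. t1 CAS -> counter=3 r=(0,0) succ=(0,0) retry=(1,0)
2. t1 CAS -> counter=3 r=(0,0) succ=(0,0) retry=(2,0)
3. t2 LOAD -> counter=3 r=(0,3) succ=(0,0) retry=(2,0)
4. t2 CAS -> counter=4 r=(0,3) succ=(0,1) retry=(2,0)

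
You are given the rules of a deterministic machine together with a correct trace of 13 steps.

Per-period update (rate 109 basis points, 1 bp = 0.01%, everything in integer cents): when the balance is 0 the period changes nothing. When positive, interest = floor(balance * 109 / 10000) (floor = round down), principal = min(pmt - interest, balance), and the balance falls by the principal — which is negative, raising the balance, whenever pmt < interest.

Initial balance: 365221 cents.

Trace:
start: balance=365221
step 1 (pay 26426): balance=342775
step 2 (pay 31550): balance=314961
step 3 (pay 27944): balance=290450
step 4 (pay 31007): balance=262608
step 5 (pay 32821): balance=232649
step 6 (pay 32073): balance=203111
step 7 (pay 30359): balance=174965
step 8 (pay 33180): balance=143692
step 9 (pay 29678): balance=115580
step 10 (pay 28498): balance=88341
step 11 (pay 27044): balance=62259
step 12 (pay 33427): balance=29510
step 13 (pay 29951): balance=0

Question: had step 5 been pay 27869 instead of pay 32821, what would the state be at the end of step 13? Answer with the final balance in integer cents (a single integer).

5282

(re-executing from step 5 with the substitution; state before step 5: balance=262608)
step 5 (pay 27869): balance=237601
step 6 (pay 32073): balance=208117
step 7 (pay 30359): balance=180026
step 8 (pay 33180): balance=148808
step 9 (pay 29678): balance=120752
step 10 (pay 28498): balance=93570
step 11 (pay 27044): balance=67545
step 12 (pay 33427): balance=34854
step 13 (pay 29951): balance=5282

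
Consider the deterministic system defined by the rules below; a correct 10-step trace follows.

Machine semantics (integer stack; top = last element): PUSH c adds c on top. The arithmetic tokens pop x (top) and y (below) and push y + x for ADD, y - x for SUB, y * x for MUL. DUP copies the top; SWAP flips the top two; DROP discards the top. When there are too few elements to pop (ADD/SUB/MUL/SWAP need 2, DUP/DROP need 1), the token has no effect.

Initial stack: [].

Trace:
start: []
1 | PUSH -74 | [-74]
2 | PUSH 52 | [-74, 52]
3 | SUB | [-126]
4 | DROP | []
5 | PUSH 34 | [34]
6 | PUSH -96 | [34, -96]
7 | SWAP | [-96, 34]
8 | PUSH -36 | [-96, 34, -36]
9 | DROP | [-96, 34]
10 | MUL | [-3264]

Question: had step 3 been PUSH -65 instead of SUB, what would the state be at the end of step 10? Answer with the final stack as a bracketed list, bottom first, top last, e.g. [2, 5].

(re-executing from step 3 with the substitution; state before step 3: [-74, 52])
3 | PUSH -65 | [-74, 52, -65]
4 | DROP | [-74, 52]
5 | PUSH 34 | [-74, 52, 34]
6 | PUSH -96 | [-74, 52, 34, -96]
7 | SWAP | [-74, 52, -96, 34]
8 | PUSH -36 | [-74, 52, -96, 34, -36]
9 | DROP | [-74, 52, -96, 34]
10 | MUL | [-74, 52, -3264]

[-74, 52, -3264]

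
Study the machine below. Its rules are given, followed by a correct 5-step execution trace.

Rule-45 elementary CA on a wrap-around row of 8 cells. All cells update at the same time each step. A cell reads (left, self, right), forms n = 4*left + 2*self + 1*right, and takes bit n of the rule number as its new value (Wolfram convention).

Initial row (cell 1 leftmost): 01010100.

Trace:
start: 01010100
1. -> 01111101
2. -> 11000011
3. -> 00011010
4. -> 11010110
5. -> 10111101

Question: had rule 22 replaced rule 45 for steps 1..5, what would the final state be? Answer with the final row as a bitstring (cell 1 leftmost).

11101110

(re-executing steps 1..5 under rule 22; state before step 1: 01010100)
1. -> 11010110
2. -> 00010000
3. -> 00111000
4. -> 01000100
5. -> 11101110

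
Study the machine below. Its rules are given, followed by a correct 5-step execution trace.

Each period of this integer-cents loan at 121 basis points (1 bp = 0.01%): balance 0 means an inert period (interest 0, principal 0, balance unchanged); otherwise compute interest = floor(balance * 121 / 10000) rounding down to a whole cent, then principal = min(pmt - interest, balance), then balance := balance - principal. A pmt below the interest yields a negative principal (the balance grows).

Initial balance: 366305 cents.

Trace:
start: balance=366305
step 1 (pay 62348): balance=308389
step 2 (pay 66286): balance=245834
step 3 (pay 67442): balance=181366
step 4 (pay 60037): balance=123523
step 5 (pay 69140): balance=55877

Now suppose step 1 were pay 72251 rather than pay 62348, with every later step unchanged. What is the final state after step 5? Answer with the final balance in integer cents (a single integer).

45486

(re-executing from step 1 with the substitution; state before step 1: balance=366305)
step 1 (pay 72251): balance=298486
step 2 (pay 66286): balance=235811
step 3 (pay 67442): balance=171222
step 4 (pay 60037): balance=113256
step 5 (pay 69140): balance=45486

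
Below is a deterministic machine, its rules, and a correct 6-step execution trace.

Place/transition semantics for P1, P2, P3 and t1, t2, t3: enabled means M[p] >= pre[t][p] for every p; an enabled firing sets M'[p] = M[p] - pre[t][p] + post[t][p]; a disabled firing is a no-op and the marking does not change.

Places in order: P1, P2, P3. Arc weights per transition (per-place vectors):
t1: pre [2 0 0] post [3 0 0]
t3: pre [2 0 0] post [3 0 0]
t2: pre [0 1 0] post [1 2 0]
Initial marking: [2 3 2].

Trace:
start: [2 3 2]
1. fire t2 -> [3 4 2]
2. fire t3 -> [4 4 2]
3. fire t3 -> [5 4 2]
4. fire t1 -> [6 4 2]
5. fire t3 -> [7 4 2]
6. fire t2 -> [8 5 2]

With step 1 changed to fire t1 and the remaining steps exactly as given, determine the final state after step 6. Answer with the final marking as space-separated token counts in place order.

(re-executing from step 1 with the substitution; state before step 1: [2 3 2])
1. fire t1 -> [3 3 2]
2. fire t3 -> [4 3 2]
3. fire t3 -> [5 3 2]
4. fire t1 -> [6 3 2]
5. fire t3 -> [7 3 2]
6. fire t2 -> [8 4 2]

8 4 2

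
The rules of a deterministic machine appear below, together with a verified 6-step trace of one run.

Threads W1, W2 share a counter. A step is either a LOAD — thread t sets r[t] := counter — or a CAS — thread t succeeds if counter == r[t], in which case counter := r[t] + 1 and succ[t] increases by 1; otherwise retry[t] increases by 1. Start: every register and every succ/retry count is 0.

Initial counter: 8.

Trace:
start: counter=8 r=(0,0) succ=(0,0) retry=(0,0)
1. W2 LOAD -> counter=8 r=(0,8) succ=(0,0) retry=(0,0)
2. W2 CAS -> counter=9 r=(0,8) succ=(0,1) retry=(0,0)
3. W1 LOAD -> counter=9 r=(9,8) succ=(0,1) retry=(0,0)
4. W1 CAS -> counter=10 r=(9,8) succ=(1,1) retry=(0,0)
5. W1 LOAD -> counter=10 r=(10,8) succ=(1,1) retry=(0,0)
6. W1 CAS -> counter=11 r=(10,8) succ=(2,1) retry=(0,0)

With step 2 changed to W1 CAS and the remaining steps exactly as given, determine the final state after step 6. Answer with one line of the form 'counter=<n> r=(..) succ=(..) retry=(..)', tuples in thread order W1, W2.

counter=10 r=(9,8) succ=(2,0) retry=(1,0)

(re-executing from step 2 with the substitution; state before step 2: counter=8 r=(0,8) succ=(0,0) retry=(0,0))
2. W1 CAS -> counter=8 r=(0,8) succ=(0,0) retry=(1,0)
3. W1 LOAD -> counter=8 r=(8,8) succ=(0,0) retry=(1,0)
4. W1 CAS -> counter=9 r=(8,8) succ=(1,0) retry=(1,0)
5. W1 LOAD -> counter=9 r=(9,8) succ=(1,0) retry=(1,0)
6. W1 CAS -> counter=10 r=(9,8) succ=(2,0) retry=(1,0)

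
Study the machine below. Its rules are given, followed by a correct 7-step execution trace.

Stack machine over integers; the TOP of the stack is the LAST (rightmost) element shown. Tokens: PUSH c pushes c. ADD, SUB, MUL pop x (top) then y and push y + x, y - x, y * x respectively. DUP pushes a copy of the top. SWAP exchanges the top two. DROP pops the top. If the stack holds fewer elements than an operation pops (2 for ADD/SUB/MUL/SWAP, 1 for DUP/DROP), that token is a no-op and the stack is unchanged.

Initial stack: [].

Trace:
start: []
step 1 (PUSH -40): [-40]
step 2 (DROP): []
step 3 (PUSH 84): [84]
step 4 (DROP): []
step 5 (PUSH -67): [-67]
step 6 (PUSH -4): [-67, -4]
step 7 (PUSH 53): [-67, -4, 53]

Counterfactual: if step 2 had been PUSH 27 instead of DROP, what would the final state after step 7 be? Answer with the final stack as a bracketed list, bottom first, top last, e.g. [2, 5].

[-40, 27, -67, -4, 53]

(re-executing from step 2 with the substitution; state before step 2: [-40])
step 2 (PUSH 27): [-40, 27]
step 3 (PUSH 84): [-40, 27, 84]
step 4 (DROP): [-40, 27]
step 5 (PUSH -67): [-40, 27, -67]
step 6 (PUSH -4): [-40, 27, -67, -4]
step 7 (PUSH 53): [-40, 27, -67, -4, 53]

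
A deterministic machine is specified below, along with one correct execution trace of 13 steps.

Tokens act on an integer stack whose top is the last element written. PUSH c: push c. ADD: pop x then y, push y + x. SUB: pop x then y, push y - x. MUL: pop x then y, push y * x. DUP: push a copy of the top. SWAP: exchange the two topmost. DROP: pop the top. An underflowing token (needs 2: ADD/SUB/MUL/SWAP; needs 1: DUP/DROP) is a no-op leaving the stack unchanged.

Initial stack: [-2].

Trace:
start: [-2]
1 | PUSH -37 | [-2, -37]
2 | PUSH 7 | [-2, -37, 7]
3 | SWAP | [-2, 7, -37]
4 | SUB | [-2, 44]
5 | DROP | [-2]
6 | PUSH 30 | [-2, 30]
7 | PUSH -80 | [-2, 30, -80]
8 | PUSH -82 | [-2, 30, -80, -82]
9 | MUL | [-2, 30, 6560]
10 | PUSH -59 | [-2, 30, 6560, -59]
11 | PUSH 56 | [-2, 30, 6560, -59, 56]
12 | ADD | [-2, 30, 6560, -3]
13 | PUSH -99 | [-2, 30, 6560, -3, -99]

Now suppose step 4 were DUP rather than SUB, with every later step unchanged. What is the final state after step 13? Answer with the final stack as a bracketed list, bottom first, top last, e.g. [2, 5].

[-2, 7, -37, 30, 6560, -3, -99]

(re-executing from step 4 with the substitution; state before step 4: [-2, 7, -37])
4 | DUP | [-2, 7, -37, -37]
5 | DROP | [-2, 7, -37]
6 | PUSH 30 | [-2, 7, -37, 30]
7 | PUSH -80 | [-2, 7, -37, 30, -80]
8 | PUSH -82 | [-2, 7, -37, 30, -80, -82]
9 | MUL | [-2, 7, -37, 30, 6560]
10 | PUSH -59 | [-2, 7, -37, 30, 6560, -59]
11 | PUSH 56 | [-2, 7, -37, 30, 6560, -59, 56]
12 | ADD | [-2, 7, -37, 30, 6560, -3]
13 | PUSH -99 | [-2, 7, -37, 30, 6560, -3, -99]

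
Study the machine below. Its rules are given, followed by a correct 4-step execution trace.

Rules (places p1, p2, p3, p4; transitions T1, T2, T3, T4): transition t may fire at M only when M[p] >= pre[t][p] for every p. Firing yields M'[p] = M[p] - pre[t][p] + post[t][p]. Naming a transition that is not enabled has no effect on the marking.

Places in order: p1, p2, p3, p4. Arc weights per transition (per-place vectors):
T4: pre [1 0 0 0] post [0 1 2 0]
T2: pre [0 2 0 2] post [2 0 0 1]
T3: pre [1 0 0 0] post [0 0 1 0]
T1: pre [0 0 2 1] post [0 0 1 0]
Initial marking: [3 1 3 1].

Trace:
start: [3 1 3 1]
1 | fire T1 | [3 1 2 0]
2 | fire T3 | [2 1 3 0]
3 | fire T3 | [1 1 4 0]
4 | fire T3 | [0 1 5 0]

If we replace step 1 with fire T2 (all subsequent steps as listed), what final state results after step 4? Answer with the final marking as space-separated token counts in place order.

(re-executing from step 1 with the substitution; state before step 1: [3 1 3 1])
1 | fire T2 | [3 1 3 1]
2 | fire T3 | [2 1 4 1]
3 | fire T3 | [1 1 5 1]
4 | fire T3 | [0 1 6 1]

0 1 6 1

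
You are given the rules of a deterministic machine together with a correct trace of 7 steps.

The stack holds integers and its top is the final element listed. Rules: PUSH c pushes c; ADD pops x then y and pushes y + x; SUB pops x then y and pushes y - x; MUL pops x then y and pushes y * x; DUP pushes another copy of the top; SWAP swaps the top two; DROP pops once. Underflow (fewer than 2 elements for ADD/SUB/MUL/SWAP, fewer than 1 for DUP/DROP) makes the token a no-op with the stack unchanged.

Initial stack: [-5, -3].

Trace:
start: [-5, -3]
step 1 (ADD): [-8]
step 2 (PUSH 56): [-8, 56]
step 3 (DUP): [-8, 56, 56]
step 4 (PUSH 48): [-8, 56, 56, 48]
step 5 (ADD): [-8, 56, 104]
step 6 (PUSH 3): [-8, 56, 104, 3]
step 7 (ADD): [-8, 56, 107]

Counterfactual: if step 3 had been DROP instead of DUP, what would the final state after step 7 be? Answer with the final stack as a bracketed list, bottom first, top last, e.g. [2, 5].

[43]

(re-executing from step 3 with the substitution; state before step 3: [-8, 56])
step 3 (DROP): [-8]
step 4 (PUSH 48): [-8, 48]
step 5 (ADD): [40]
step 6 (PUSH 3): [40, 3]
step 7 (ADD): [43]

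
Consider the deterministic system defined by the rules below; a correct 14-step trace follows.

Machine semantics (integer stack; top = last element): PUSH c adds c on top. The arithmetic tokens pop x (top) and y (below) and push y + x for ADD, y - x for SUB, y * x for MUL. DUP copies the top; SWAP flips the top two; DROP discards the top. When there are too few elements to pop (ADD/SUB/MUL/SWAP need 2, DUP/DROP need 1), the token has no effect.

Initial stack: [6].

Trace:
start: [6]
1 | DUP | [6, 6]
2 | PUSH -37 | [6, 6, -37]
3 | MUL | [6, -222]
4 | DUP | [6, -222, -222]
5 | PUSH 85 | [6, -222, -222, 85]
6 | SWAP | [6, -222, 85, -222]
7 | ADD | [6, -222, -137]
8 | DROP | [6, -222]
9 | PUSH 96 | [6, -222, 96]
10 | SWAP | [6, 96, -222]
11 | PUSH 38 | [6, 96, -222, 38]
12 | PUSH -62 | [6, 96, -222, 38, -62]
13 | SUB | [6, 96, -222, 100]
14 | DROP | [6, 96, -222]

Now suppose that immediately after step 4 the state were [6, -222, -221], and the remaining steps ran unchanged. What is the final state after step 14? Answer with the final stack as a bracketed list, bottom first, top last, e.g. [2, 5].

state after step 4 := [6, -222, -221]
5 | PUSH 85 | [6, -222, -221, 85]
6 | SWAP | [6, -222, 85, -221]
7 | ADD | [6, -222, -136]
8 | DROP | [6, -222]
9 | PUSH 96 | [6, -222, 96]
10 | SWAP | [6, 96, -222]
11 | PUSH 38 | [6, 96, -222, 38]
12 | PUSH -62 | [6, 96, -222, 38, -62]
13 | SUB | [6, 96, -222, 100]
14 | DROP | [6, 96, -222]

[6, 96, -222]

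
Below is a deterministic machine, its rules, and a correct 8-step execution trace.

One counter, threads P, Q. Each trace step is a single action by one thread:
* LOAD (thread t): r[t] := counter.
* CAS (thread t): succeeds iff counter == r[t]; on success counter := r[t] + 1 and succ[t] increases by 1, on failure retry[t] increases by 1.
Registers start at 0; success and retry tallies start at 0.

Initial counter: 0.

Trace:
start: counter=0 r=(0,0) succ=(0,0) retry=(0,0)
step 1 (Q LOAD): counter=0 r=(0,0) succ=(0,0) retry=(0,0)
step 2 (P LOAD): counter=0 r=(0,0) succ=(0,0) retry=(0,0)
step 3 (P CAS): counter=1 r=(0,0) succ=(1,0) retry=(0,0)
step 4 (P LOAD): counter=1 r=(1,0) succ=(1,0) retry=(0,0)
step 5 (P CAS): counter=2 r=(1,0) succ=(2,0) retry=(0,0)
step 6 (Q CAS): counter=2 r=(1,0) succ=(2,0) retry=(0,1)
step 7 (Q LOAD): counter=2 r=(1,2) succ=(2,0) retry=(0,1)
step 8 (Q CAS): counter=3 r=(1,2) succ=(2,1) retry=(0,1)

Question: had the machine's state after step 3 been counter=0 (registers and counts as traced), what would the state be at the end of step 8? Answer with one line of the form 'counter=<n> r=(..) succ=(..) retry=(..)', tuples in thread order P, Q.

state after step 3 := counter=0 r=(0,0) succ=(1,0) retry=(0,0)
step 4 (P LOAD): counter=0 r=(0,0) succ=(1,0) retry=(0,0)
step 5 (P CAS): counter=1 r=(0,0) succ=(2,0) retry=(0,0)
step 6 (Q CAS): counter=1 r=(0,0) succ=(2,0) retry=(0,1)
step 7 (Q LOAD): counter=1 r=(0,1) succ=(2,0) retry=(0,1)
step 8 (Q CAS): counter=2 r=(0,1) succ=(2,1) retry=(0,1)

counter=2 r=(0,1) succ=(2,1) retry=(0,1)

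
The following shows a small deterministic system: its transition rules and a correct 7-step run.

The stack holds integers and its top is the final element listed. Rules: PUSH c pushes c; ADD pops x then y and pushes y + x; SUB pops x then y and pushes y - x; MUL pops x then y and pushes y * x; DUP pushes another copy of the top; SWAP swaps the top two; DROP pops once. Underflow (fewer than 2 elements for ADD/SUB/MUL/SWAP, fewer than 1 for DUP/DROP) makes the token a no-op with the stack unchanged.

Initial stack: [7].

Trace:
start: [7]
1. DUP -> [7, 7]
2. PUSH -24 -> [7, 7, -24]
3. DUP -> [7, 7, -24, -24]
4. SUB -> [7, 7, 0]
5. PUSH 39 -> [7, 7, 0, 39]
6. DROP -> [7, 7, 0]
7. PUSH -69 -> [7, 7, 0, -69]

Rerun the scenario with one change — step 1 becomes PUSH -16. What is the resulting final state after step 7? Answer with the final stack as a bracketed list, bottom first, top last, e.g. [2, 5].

(re-executing from step 1 with the substitution; state before step 1: [7])
1. PUSH -16 -> [7, -16]
2. PUSH -24 -> [7, -16, -24]
3. DUP -> [7, -16, -24, -24]
4. SUB -> [7, -16, 0]
5. PUSH 39 -> [7, -16, 0, 39]
6. DROP -> [7, -16, 0]
7. PUSH -69 -> [7, -16, 0, -69]

[7, -16, 0, -69]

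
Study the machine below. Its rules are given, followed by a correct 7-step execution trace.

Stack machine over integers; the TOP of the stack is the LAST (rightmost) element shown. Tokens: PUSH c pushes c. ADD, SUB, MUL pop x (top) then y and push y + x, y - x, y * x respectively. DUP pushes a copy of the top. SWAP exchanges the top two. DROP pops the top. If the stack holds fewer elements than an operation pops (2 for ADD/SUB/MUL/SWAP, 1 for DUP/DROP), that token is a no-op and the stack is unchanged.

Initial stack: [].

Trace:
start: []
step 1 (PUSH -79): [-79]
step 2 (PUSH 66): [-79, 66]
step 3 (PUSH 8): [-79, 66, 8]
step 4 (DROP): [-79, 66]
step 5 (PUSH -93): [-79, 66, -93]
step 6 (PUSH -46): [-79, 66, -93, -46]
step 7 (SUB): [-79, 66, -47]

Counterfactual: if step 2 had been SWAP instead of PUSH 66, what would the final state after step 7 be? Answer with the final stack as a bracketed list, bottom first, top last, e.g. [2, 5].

[-79, -47]

(re-executing from step 2 with the substitution; state before step 2: [-79])
step 2 (SWAP): [-79]
step 3 (PUSH 8): [-79, 8]
step 4 (DROP): [-79]
step 5 (PUSH -93): [-79, -93]
step 6 (PUSH -46): [-79, -93, -46]
step 7 (SUB): [-79, -47]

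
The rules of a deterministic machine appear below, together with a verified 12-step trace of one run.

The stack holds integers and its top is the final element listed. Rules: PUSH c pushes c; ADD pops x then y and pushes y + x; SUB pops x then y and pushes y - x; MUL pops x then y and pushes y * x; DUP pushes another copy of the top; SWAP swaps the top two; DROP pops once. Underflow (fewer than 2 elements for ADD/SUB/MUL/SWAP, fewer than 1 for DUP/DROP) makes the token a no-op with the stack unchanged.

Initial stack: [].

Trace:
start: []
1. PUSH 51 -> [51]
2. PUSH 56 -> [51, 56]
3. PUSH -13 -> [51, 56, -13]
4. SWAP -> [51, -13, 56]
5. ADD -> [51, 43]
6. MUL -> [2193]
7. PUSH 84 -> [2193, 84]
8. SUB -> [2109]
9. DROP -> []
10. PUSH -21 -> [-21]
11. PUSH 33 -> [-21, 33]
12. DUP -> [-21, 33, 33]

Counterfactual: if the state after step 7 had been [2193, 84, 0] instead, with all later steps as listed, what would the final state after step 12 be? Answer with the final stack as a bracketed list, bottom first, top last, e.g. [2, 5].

state after step 7 := [2193, 84, 0]
8. SUB -> [2193, 84]
9. DROP -> [2193]
10. PUSH -21 -> [2193, -21]
11. PUSH 33 -> [2193, -21, 33]
12. DUP -> [2193, -21, 33, 33]

[2193, -21, 33, 33]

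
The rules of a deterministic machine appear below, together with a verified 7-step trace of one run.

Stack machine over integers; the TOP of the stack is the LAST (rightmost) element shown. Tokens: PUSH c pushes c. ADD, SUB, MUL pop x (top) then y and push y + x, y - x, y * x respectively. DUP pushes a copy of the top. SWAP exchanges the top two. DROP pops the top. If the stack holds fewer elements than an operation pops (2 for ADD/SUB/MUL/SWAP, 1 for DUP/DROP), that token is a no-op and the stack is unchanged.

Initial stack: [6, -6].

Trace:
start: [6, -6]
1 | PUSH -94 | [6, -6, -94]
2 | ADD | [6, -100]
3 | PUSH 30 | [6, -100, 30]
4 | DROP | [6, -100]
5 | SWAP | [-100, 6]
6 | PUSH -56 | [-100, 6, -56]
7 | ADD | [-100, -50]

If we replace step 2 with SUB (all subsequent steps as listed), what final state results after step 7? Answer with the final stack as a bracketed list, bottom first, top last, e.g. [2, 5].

(re-executing from step 2 with the substitution; state before step 2: [6, -6, -94])
2 | SUB | [6, 88]
3 | PUSH 30 | [6, 88, 30]
4 | DROP | [6, 88]
5 | SWAP | [88, 6]
6 | PUSH -56 | [88, 6, -56]
7 | ADD | [88, -50]

[88, -50]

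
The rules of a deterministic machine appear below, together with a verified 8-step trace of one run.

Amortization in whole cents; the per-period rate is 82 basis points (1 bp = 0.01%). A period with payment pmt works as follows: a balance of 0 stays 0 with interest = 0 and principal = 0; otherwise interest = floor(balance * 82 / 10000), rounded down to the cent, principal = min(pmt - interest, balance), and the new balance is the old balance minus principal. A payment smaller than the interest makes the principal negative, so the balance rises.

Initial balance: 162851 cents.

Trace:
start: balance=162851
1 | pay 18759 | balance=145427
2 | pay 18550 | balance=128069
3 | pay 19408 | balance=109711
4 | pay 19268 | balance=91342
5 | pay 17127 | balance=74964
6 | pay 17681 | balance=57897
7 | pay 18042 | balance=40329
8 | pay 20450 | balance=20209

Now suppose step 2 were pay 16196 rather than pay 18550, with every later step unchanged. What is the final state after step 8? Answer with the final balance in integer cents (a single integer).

(re-executing from step 2 with the substitution; state before step 2: balance=145427)
2 | pay 16196 | balance=130423
3 | pay 19408 | balance=112084
4 | pay 19268 | balance=93735
5 | pay 17127 | balance=77376
6 | pay 17681 | balance=60329
7 | pay 18042 | balance=42781
8 | pay 20450 | balance=22681

22681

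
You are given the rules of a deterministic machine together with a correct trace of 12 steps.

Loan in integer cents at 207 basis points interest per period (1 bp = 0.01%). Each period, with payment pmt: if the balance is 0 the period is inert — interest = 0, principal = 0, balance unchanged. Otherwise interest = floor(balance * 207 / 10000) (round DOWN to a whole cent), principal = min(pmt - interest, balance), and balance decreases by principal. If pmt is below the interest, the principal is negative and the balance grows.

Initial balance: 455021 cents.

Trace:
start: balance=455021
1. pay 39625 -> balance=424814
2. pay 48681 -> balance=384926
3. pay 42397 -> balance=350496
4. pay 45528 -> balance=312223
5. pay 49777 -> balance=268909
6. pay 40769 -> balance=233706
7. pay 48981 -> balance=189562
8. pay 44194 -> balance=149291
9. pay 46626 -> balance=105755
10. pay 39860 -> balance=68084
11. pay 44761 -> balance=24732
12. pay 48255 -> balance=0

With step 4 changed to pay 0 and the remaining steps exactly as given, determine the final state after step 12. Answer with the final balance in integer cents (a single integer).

(re-executing from step 4 with the substitution; state before step 4: balance=350496)
4. pay 0 -> balance=357751
5. pay 49777 -> balance=315379
6. pay 40769 -> balance=281138
7. pay 48981 -> balance=237976
8. pay 44194 -> balance=198708
9. pay 46626 -> balance=156195
10. pay 39860 -> balance=119568
11. pay 44761 -> balance=77282
12. pay 48255 -> balance=30626

30626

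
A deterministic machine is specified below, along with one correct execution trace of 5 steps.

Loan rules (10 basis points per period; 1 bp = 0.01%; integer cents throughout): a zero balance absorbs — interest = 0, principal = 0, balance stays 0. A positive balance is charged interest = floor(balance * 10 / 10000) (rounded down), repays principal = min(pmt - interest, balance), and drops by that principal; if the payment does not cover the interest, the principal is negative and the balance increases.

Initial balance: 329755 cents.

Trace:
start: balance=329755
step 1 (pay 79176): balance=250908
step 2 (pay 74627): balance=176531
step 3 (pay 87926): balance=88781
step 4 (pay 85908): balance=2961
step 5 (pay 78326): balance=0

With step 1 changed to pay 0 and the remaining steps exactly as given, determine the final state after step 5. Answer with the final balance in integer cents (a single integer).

4132

(re-executing from step 1 with the substitution; state before step 1: balance=329755)
step 1 (pay 0): balance=330084
step 2 (pay 74627): balance=255787
step 3 (pay 87926): balance=168116
step 4 (pay 85908): balance=82376
step 5 (pay 78326): balance=4132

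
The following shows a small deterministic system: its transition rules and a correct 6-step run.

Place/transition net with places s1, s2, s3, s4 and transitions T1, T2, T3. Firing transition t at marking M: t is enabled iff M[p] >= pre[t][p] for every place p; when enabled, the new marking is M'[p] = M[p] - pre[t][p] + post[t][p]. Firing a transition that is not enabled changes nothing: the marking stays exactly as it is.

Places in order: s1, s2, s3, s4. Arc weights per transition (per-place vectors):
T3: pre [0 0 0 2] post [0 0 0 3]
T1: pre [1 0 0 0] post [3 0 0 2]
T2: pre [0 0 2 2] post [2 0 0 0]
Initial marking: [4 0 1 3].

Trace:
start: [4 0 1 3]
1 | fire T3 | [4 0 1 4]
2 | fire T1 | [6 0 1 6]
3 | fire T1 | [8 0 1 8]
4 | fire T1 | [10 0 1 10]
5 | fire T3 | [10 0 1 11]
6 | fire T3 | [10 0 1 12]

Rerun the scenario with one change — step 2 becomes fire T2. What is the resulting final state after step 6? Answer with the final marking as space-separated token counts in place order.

(re-executing from step 2 with the substitution; state before step 2: [4 0 1 4])
2 | fire T2 | [4 0 1 4]
3 | fire T1 | [6 0 1 6]
4 | fire T1 | [8 0 1 8]
5 | fire T3 | [8 0 1 9]
6 | fire T3 | [8 0 1 10]

8 0 1 10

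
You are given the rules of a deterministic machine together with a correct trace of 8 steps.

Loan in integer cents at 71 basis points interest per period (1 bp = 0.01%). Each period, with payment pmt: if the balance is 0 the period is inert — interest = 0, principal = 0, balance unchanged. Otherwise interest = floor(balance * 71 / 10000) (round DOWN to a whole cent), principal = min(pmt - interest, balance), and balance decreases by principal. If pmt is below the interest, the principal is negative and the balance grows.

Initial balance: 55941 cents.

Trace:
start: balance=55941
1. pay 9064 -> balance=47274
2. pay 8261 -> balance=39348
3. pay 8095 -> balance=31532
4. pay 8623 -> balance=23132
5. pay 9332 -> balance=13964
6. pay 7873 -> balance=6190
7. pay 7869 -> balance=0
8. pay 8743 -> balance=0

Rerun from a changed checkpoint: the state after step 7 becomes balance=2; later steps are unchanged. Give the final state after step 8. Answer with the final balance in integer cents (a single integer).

state after step 7 := balance=2
8. pay 8743 -> balance=0

0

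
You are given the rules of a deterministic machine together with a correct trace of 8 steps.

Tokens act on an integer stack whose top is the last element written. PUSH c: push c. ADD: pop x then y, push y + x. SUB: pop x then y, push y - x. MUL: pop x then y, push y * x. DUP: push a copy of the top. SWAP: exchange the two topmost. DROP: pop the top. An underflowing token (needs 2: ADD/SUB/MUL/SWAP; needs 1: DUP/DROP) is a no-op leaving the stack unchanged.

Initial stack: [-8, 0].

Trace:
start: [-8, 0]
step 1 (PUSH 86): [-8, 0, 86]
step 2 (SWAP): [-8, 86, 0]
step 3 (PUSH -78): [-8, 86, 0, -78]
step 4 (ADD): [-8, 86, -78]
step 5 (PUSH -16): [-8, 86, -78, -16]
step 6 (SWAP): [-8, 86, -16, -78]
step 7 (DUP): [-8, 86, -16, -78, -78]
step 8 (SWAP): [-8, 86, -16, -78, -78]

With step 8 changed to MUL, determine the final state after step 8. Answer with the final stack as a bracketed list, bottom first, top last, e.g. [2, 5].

[-8, 86, -16, 6084]

(re-executing from step 8 with the substitution; state before step 8: [-8, 86, -16, -78, -78])
step 8 (MUL): [-8, 86, -16, 6084]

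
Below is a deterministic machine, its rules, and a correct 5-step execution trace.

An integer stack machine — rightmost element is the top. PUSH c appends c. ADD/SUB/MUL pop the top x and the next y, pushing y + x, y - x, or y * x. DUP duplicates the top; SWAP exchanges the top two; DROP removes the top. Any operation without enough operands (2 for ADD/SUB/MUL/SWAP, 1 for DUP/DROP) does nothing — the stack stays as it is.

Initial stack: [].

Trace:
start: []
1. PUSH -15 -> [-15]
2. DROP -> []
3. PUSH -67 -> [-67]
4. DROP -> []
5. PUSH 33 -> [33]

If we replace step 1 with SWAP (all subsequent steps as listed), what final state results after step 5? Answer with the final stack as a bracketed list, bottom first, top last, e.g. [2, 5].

[33]

(re-executing from step 1 with the substitution; state before step 1: [])
1. SWAP -> []
2. DROP -> []
3. PUSH -67 -> [-67]
4. DROP -> []
5. PUSH 33 -> [33]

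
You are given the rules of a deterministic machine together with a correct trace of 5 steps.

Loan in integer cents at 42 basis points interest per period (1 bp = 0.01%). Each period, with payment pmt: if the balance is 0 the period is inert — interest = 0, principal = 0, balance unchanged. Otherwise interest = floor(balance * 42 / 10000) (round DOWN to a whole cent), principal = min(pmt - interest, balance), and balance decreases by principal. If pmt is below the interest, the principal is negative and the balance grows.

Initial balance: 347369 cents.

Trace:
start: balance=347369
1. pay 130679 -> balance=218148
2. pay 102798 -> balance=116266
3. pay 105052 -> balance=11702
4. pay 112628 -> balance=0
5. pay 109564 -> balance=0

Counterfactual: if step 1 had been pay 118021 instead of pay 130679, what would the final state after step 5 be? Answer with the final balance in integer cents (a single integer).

0

(re-executing from step 1 with the substitution; state before step 1: balance=347369)
1. pay 118021 -> balance=230806
2. pay 102798 -> balance=128977
3. pay 105052 -> balance=24466
4. pay 112628 -> balance=0
5. pay 109564 -> balance=0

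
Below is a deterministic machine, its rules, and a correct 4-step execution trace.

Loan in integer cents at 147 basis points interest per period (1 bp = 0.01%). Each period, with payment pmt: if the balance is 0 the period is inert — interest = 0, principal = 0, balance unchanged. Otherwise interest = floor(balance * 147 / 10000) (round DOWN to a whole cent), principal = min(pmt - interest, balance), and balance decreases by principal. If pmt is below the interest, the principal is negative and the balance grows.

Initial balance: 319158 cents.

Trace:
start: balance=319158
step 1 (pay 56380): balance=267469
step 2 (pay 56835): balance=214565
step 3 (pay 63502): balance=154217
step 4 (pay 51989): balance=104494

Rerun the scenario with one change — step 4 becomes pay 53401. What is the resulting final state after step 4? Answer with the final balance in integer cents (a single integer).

103082

(re-executing from step 4 with the substitution; state before step 4: balance=154217)
step 4 (pay 53401): balance=103082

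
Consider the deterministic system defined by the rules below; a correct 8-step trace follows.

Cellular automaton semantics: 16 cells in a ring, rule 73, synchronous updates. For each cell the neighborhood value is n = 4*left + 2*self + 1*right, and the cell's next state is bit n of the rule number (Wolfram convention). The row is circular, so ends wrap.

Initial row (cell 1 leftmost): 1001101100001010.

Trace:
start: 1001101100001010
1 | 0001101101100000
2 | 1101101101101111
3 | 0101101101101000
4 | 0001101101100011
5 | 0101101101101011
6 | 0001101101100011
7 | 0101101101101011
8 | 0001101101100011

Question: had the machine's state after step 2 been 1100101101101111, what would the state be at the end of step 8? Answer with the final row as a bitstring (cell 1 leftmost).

state after step 2 := 1100101101101111
3 | 0100001101101000
4 | 0001101101100011
5 | 0101101101101011
6 | 0001101101100011
7 | 0101101101101011
8 | 0001101101100011

0001101101100011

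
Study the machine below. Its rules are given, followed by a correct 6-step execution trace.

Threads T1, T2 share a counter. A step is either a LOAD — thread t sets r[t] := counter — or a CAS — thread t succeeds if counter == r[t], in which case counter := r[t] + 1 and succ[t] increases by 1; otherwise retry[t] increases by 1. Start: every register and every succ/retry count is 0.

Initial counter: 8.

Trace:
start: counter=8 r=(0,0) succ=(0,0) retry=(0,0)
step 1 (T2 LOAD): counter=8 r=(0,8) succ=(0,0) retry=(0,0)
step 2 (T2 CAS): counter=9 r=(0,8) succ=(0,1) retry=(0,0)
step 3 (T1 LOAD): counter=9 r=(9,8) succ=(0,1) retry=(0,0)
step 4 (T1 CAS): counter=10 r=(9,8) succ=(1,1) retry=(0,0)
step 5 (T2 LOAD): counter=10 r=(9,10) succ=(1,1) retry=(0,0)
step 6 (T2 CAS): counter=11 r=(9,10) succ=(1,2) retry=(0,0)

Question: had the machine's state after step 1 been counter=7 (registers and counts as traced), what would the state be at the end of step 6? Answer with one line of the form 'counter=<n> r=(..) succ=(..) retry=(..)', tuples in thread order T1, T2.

counter=9 r=(7,8) succ=(1,1) retry=(0,1)

state after step 1 := counter=7 r=(0,8) succ=(0,0) retry=(0,0)
step 2 (T2 CAS): counter=7 r=(0,8) succ=(0,0) retry=(0,1)
step 3 (T1 LOAD): counter=7 r=(7,8) succ=(0,0) retry=(0,1)
step 4 (T1 CAS): counter=8 r=(7,8) succ=(1,0) retry=(0,1)
step 5 (T2 LOAD): counter=8 r=(7,8) succ=(1,0) retry=(0,1)
step 6 (T2 CAS): counter=9 r=(7,8) succ=(1,1) retry=(0,1)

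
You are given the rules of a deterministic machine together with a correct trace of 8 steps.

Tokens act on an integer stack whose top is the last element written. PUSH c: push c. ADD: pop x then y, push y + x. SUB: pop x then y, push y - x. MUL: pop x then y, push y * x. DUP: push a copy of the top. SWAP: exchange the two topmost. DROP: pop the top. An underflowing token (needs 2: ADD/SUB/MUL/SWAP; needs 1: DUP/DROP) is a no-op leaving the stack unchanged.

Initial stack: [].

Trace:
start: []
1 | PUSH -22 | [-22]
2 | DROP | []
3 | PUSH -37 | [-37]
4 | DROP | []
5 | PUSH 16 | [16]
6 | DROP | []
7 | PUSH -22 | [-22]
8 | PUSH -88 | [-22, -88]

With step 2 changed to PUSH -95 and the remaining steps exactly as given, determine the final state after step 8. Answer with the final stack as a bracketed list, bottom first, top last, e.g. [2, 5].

(re-executing from step 2 with the substitution; state before step 2: [-22])
2 | PUSH -95 | [-22, -95]
3 | PUSH -37 | [-22, -95, -37]
4 | DROP | [-22, -95]
5 | PUSH 16 | [-22, -95, 16]
6 | DROP | [-22, -95]
7 | PUSH -22 | [-22, -95, -22]
8 | PUSH -88 | [-22, -95, -22, -88]

[-22, -95, -22, -88]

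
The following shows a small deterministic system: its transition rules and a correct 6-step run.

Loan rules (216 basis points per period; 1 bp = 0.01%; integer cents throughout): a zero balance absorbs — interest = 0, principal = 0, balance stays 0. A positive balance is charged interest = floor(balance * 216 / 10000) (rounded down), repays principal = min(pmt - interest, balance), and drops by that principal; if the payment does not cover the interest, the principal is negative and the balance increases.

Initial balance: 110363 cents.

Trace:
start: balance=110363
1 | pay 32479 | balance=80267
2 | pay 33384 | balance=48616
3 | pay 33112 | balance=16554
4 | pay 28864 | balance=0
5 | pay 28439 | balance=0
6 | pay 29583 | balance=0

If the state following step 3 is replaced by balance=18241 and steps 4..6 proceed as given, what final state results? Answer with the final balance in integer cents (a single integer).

state after step 3 := balance=18241
4 | pay 28864 | balance=0
5 | pay 28439 | balance=0
6 | pay 29583 | balance=0

0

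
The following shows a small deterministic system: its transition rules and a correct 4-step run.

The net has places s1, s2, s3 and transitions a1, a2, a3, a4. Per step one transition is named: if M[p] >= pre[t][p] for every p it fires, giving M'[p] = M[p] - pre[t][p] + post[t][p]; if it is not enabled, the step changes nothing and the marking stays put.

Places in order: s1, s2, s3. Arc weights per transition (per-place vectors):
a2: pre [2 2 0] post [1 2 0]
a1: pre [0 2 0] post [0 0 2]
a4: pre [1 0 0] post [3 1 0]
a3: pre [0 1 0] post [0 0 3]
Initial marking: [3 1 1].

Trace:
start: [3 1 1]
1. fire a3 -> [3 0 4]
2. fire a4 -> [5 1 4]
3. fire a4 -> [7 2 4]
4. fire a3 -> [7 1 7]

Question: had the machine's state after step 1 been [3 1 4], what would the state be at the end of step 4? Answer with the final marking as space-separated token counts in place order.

state after step 1 := [3 1 4]
2. fire a4 -> [5 2 4]
3. fire a4 -> [7 3 4]
4. fire a3 -> [7 2 7]

7 2 7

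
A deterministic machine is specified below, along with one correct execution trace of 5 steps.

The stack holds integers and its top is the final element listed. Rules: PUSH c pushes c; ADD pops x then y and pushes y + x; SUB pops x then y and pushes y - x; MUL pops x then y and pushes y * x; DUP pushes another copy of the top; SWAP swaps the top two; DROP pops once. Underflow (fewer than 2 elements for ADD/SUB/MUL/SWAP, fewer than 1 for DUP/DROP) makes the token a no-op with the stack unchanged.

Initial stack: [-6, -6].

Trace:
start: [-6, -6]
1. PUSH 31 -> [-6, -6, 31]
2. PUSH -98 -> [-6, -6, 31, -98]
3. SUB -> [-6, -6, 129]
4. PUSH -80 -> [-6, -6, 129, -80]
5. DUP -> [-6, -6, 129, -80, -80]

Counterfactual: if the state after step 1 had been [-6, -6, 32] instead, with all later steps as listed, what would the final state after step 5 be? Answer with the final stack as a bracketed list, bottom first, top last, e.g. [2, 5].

[-6, -6, 130, -80, -80]

state after step 1 := [-6, -6, 32]
2. PUSH -98 -> [-6, -6, 32, -98]
3. SUB -> [-6, -6, 130]
4. PUSH -80 -> [-6, -6, 130, -80]
5. DUP -> [-6, -6, 130, -80, -80]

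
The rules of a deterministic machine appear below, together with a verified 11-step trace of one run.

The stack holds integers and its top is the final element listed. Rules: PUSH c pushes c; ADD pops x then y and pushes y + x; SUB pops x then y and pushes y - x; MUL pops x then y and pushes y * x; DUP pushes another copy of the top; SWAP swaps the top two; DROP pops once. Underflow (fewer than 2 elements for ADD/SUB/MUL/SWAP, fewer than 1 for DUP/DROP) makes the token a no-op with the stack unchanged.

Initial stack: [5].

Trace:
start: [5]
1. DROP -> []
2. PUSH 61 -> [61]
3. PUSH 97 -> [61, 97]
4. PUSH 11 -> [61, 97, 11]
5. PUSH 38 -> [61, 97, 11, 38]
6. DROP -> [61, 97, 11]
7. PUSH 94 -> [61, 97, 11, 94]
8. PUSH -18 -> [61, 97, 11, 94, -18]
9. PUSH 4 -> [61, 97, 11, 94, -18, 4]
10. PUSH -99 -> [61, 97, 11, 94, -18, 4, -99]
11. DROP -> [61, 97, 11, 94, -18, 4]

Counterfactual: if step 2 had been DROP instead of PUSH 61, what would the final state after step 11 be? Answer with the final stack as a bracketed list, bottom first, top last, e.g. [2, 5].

[97, 11, 94, -18, 4]

(re-executing from step 2 with the substitution; state before step 2: [])
2. DROP -> []
3. PUSH 97 -> [97]
4. PUSH 11 -> [97, 11]
5. PUSH 38 -> [97, 11, 38]
6. DROP -> [97, 11]
7. PUSH 94 -> [97, 11, 94]
8. PUSH -18 -> [97, 11, 94, -18]
9. PUSH 4 -> [97, 11, 94, -18, 4]
10. PUSH -99 -> [97, 11, 94, -18, 4, -99]
11. DROP -> [97, 11, 94, -18, 4]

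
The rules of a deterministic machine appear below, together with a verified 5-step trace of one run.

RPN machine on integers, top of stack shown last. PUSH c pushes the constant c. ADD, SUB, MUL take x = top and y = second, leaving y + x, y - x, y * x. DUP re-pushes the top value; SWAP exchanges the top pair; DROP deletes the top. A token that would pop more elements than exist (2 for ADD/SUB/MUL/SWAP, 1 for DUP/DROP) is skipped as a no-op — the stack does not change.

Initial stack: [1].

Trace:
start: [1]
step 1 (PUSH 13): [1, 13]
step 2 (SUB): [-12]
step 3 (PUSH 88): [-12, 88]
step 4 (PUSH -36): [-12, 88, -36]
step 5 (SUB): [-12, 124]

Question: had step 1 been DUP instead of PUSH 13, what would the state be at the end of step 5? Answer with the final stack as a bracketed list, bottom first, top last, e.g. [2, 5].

[0, 124]

(re-executing from step 1 with the substitution; state before step 1: [1])
step 1 (DUP): [1, 1]
step 2 (SUB): [0]
step 3 (PUSH 88): [0, 88]
step 4 (PUSH -36): [0, 88, -36]
step 5 (SUB): [0, 124]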